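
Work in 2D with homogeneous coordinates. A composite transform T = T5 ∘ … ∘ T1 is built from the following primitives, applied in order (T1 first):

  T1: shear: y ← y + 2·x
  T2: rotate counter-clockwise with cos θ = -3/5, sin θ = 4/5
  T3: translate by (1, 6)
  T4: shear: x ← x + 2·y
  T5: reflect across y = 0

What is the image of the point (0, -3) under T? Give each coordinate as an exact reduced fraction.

T(p) = (19, -39/5)

T1 shear: y ← y + 2·x: (0, -3) → (0, -3)
T2 rotate counter-clockwise with cos θ = -3/5, sin θ = 4/5: (0, -3) → (12/5, 9/5)
T3 translate by (1, 6): (12/5, 9/5) → (17/5, 39/5)
T4 shear: x ← x + 2·y: (17/5, 39/5) → (19, 39/5)
T5 reflect across y = 0: (19, 39/5) → (19, -39/5)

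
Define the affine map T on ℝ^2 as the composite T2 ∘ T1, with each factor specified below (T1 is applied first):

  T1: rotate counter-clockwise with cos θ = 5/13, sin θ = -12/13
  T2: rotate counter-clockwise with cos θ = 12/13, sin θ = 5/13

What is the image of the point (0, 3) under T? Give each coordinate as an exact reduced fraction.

T1 rotate counter-clockwise with cos θ = 5/13, sin θ = -12/13: (0, 3) → (36/13, 15/13)
T2 rotate counter-clockwise with cos θ = 12/13, sin θ = 5/13: (36/13, 15/13) → (357/169, 360/169)

T(p) = (357/169, 360/169)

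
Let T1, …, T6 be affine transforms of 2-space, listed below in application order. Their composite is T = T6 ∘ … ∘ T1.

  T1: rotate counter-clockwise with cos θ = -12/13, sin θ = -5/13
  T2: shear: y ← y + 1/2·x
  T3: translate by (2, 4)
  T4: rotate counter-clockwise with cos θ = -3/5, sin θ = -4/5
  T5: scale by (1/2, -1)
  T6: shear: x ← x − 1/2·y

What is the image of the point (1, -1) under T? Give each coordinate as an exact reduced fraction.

T1 rotate counter-clockwise with cos θ = -12/13, sin θ = -5/13: (1, -1) → (-17/13, 7/13)
T2 shear: y ← y + 1/2·x: (-17/13, 7/13) → (-17/13, -3/26)
T3 translate by (2, 4): (-17/13, -3/26) → (9/13, 101/26)
T4 rotate counter-clockwise with cos θ = -3/5, sin θ = -4/5: (9/13, 101/26) → (35/13, -75/26)
T5 scale by (1/2, -1): (35/13, -75/26) → (35/26, 75/26)
T6 shear: x ← x − 1/2·y: (35/26, 75/26) → (-5/52, 75/26)

T(p) = (-5/52, 75/26)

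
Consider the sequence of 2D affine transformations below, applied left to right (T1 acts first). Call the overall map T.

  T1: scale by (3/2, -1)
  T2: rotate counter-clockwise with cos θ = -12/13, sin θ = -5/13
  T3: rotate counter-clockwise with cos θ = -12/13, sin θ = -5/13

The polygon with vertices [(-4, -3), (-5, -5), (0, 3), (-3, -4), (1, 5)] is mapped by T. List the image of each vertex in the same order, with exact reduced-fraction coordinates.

T1 scale by (3/2, -1): (-4, -3) → (-6, 3); (-5, -5) → (-15/2, 5); (0, 3) → (0, -3); (-3, -4) → (-9/2, 4); (1, 5) → (3/2, -5)
T2 rotate counter-clockwise with cos θ = -12/13, sin θ = -5/13: (-6, 3) → (87/13, -6/13); (-15/2, 5) → (115/13, -45/26); (0, -3) → (-15/13, 36/13); (-9/2, 4) → (74/13, -51/26); (3/2, -5) → (-43/13, 105/26)
T3 rotate counter-clockwise with cos θ = -12/13, sin θ = -5/13: (87/13, -6/13) → (-1074/169, -363/169); (115/13, -45/26) → (-2985/338, -305/169); (-15/13, 36/13) → (360/169, -357/169); (74/13, -51/26) → (-2031/338, -64/169); (-43/13, 105/26) → (1557/338, -415/169)

image vertices: (-1074/169, -363/169), (-2985/338, -305/169), (360/169, -357/169), (-2031/338, -64/169), (1557/338, -415/169)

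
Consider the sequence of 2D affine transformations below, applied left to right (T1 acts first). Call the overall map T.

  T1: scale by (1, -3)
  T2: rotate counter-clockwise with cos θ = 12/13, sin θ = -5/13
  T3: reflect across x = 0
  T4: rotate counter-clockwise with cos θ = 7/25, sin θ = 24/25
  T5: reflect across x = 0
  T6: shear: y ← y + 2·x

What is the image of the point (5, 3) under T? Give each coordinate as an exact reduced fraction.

T1 scale by (1, -3): (5, 3) → (5, -9)
T2 rotate counter-clockwise with cos θ = 12/13, sin θ = -5/13: (5, -9) → (15/13, -133/13)
T3 reflect across x = 0: (15/13, -133/13) → (-15/13, -133/13)
T4 rotate counter-clockwise with cos θ = 7/25, sin θ = 24/25: (-15/13, -133/13) → (3087/325, -1291/325)
T5 reflect across x = 0: (3087/325, -1291/325) → (-3087/325, -1291/325)
T6 shear: y ← y + 2·x: (-3087/325, -1291/325) → (-3087/325, -1493/65)

T(p) = (-3087/325, -1493/65)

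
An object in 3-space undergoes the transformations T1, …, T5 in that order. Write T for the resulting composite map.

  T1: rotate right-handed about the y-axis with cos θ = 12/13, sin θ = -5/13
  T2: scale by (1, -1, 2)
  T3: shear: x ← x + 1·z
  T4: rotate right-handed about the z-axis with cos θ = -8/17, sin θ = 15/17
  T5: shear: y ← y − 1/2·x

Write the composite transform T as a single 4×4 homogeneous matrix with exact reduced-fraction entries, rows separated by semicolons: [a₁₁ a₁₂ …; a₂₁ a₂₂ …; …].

T = [-176/221 15/17 -152/221 0; 418/221 1/34 361/221 0; 10/13 0 24/13 0; 0 0 0 1]

T1 = [12/13 0 -5/13 0; 0 1 0 0; 5/13 0 12/13 0; 0 0 0 1]
T2·T1 = [12/13 0 -5/13 0; 0 -1 0 0; 10/13 0 24/13 0; 0 0 0 1]
T3·…·T1 = [22/13 0 19/13 0; 0 -1 0 0; 10/13 0 24/13 0; 0 0 0 1]
T4·…·T1 = [-176/221 15/17 -152/221 0; 330/221 8/17 285/221 0; 10/13 0 24/13 0; 0 0 0 1]
T5·…·T1 = [-176/221 15/17 -152/221 0; 418/221 1/34 361/221 0; 10/13 0 24/13 0; 0 0 0 1]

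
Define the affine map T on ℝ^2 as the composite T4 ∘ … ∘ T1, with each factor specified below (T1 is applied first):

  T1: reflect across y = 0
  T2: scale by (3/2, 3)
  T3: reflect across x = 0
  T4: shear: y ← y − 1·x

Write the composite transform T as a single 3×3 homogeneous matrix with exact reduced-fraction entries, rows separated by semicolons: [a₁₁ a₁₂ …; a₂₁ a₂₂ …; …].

T = [-3/2 0 0; 3/2 -3 0; 0 0 1]

T1 = [1 0 0; 0 -1 0; 0 0 1]
T2·T1 = [3/2 0 0; 0 -3 0; 0 0 1]
T3·…·T1 = [-3/2 0 0; 0 -3 0; 0 0 1]
T4·…·T1 = [-3/2 0 0; 3/2 -3 0; 0 0 1]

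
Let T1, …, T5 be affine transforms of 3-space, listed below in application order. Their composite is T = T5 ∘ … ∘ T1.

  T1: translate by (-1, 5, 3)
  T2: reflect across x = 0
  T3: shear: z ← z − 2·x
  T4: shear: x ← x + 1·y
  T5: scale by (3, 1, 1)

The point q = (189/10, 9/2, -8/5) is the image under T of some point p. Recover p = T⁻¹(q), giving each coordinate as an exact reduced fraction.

p = (-4/5, -1/2, -1)

T1 = [1 0 0 -1; 0 1 0 5; 0 0 1 3; 0 0 0 1]
T2·T1 = [-1 0 0 1; 0 1 0 5; 0 0 1 3; 0 0 0 1]
T3·…·T1 = [-1 0 0 1; 0 1 0 5; 2 0 1 1; 0 0 0 1]
T4·…·T1 = [-1 1 0 6; 0 1 0 5; 2 0 1 1; 0 0 0 1]
T5·…·T1 = [-3 3 0 18; 0 1 0 5; 2 0 1 1; 0 0 0 1]
det M = -3; M⁻¹ = [-1/3 1 0 1; 0 1 0 -5; 2/3 -2 1 -3; 0 0 0 1]
M⁻¹ · (189/10, 9/2, -8/5)ᵀ = (-4/5, -1/2, -1)ᵀ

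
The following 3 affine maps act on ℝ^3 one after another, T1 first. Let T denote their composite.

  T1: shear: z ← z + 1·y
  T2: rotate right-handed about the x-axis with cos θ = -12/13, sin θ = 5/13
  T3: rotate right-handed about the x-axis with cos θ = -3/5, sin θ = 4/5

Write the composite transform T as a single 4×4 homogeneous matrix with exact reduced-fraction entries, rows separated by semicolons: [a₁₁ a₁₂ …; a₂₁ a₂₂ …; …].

T = [1 0 0 0; 0 79/65 63/65 0; 0 -47/65 16/65 0; 0 0 0 1]

T1 = [1 0 0 0; 0 1 0 0; 0 1 1 0; 0 0 0 1]
T2·T1 = [1 0 0 0; 0 -17/13 -5/13 0; 0 -7/13 -12/13 0; 0 0 0 1]
T3·…·T1 = [1 0 0 0; 0 79/65 63/65 0; 0 -47/65 16/65 0; 0 0 0 1]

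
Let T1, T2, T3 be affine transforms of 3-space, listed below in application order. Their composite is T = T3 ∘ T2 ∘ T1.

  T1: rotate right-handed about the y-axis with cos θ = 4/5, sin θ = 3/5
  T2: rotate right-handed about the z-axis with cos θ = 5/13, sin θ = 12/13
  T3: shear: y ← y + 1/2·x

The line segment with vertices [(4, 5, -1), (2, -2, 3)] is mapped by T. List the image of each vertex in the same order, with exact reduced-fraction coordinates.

image vertices: (-47/13, 327/130, -16/5), (41/13, 513/130, 6/5)

T1 rotate right-handed about the y-axis with cos θ = 4/5, sin θ = 3/5: (4, 5, -1) → (13/5, 5, -16/5); (2, -2, 3) → (17/5, -2, 6/5)
T2 rotate right-handed about the z-axis with cos θ = 5/13, sin θ = 12/13: (13/5, 5, -16/5) → (-47/13, 281/65, -16/5); (17/5, -2, 6/5) → (41/13, 154/65, 6/5)
T3 shear: y ← y + 1/2·x: (-47/13, 281/65, -16/5) → (-47/13, 327/130, -16/5); (41/13, 154/65, 6/5) → (41/13, 513/130, 6/5)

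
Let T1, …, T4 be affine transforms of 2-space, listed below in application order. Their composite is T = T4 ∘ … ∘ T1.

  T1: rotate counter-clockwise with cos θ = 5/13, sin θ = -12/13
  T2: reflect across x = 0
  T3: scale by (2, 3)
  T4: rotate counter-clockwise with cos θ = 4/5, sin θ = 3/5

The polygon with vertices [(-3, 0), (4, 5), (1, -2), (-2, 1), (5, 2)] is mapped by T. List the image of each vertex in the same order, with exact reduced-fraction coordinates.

T1 rotate counter-clockwise with cos θ = 5/13, sin θ = -12/13: (-3, 0) → (-15/13, 36/13); (4, 5) → (80/13, -23/13); (1, -2) → (-19/13, -22/13); (-2, 1) → (2/13, 29/13); (5, 2) → (49/13, -50/13)
T2 reflect across x = 0: (-15/13, 36/13) → (15/13, 36/13); (80/13, -23/13) → (-80/13, -23/13); (-19/13, -22/13) → (19/13, -22/13); (2/13, 29/13) → (-2/13, 29/13); (49/13, -50/13) → (-49/13, -50/13)
T3 scale by (2, 3): (15/13, 36/13) → (30/13, 108/13); (-80/13, -23/13) → (-160/13, -69/13); (19/13, -22/13) → (38/13, -66/13); (-2/13, 29/13) → (-4/13, 87/13); (-49/13, -50/13) → (-98/13, -150/13)
T4 rotate counter-clockwise with cos θ = 4/5, sin θ = 3/5: (30/13, 108/13) → (-204/65, 522/65); (-160/13, -69/13) → (-433/65, -756/65); (38/13, -66/13) → (70/13, -30/13); (-4/13, 87/13) → (-277/65, 336/65); (-98/13, -150/13) → (58/65, -894/65)

image vertices: (-204/65, 522/65), (-433/65, -756/65), (70/13, -30/13), (-277/65, 336/65), (58/65, -894/65)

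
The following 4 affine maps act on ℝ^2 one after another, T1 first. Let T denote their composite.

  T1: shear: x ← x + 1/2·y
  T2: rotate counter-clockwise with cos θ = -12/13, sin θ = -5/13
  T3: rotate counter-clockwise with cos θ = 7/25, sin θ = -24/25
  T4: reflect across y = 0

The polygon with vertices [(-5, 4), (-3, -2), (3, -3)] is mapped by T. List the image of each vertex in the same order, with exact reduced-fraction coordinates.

T1 shear: x ← x + 1/2·y: (-5, 4) → (-3, 4); (-3, -2) → (-4, -2); (3, -3) → (3/2, -3)
T2 rotate counter-clockwise with cos θ = -12/13, sin θ = -5/13: (-3, 4) → (56/13, -33/13); (-4, -2) → (38/13, 44/13); (3/2, -3) → (-33/13, 57/26)
T3 rotate counter-clockwise with cos θ = 7/25, sin θ = -24/25: (56/13, -33/13) → (-16/13, -63/13); (38/13, 44/13) → (1322/325, -604/325); (-33/13, 57/26) → (453/325, 1983/650)
T4 reflect across y = 0: (-16/13, -63/13) → (-16/13, 63/13); (1322/325, -604/325) → (1322/325, 604/325); (453/325, 1983/650) → (453/325, -1983/650)

image vertices: (-16/13, 63/13), (1322/325, 604/325), (453/325, -1983/650)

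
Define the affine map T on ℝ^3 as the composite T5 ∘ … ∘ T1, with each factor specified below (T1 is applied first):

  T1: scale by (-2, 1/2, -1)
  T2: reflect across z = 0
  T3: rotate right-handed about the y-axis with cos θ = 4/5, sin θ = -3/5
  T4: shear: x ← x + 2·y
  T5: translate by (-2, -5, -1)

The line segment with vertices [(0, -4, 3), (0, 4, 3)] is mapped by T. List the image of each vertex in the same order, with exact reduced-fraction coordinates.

image vertices: (-39/5, -7, 7/5), (1/5, -3, 7/5)

T1 scale by (-2, 1/2, -1): (0, -4, 3) → (0, -2, -3); (0, 4, 3) → (0, 2, -3)
T2 reflect across z = 0: (0, -2, -3) → (0, -2, 3); (0, 2, -3) → (0, 2, 3)
T3 rotate right-handed about the y-axis with cos θ = 4/5, sin θ = -3/5: (0, -2, 3) → (-9/5, -2, 12/5); (0, 2, 3) → (-9/5, 2, 12/5)
T4 shear: x ← x + 2·y: (-9/5, -2, 12/5) → (-29/5, -2, 12/5); (-9/5, 2, 12/5) → (11/5, 2, 12/5)
T5 translate by (-2, -5, -1): (-29/5, -2, 12/5) → (-39/5, -7, 7/5); (11/5, 2, 12/5) → (1/5, -3, 7/5)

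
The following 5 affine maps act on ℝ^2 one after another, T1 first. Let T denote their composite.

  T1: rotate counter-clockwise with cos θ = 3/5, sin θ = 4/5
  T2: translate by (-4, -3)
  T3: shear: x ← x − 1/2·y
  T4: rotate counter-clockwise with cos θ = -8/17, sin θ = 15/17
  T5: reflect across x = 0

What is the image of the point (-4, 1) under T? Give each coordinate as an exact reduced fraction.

T(p) = (-596/85, -106/85)

T1 rotate counter-clockwise with cos θ = 3/5, sin θ = 4/5: (-4, 1) → (-16/5, -13/5)
T2 translate by (-4, -3): (-16/5, -13/5) → (-36/5, -28/5)
T3 shear: x ← x − 1/2·y: (-36/5, -28/5) → (-22/5, -28/5)
T4 rotate counter-clockwise with cos θ = -8/17, sin θ = 15/17: (-22/5, -28/5) → (596/85, -106/85)
T5 reflect across x = 0: (596/85, -106/85) → (-596/85, -106/85)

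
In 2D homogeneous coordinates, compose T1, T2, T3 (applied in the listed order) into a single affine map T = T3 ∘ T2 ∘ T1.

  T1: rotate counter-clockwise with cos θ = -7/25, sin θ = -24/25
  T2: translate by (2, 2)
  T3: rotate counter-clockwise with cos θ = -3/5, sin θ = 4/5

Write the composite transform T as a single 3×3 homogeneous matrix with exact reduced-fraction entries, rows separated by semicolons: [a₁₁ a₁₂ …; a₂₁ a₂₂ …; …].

T1 = [-7/25 24/25 0; -24/25 -7/25 0; 0 0 1]
T2·T1 = [-7/25 24/25 2; -24/25 -7/25 2; 0 0 1]
T3·…·T1 = [117/125 -44/125 -14/5; 44/125 117/125 2/5; 0 0 1]

T = [117/125 -44/125 -14/5; 44/125 117/125 2/5; 0 0 1]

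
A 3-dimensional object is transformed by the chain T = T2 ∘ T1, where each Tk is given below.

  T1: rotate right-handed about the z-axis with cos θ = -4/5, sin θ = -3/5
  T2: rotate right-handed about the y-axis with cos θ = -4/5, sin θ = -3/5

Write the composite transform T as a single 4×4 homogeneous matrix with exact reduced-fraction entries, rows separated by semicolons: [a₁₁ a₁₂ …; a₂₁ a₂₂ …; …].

T1 = [-4/5 3/5 0 0; -3/5 -4/5 0 0; 0 0 1 0; 0 0 0 1]
T2·T1 = [16/25 -12/25 -3/5 0; -3/5 -4/5 0 0; -12/25 9/25 -4/5 0; 0 0 0 1]

T = [16/25 -12/25 -3/5 0; -3/5 -4/5 0 0; -12/25 9/25 -4/5 0; 0 0 0 1]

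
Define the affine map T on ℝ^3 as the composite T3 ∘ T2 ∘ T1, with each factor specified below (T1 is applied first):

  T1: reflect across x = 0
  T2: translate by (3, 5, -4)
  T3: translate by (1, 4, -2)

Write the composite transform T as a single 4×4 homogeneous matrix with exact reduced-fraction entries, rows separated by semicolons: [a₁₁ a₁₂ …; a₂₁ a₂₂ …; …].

T = [-1 0 0 4; 0 1 0 9; 0 0 1 -6; 0 0 0 1]

T1 = [-1 0 0 0; 0 1 0 0; 0 0 1 0; 0 0 0 1]
T2·T1 = [-1 0 0 3; 0 1 0 5; 0 0 1 -4; 0 0 0 1]
T3·…·T1 = [-1 0 0 4; 0 1 0 9; 0 0 1 -6; 0 0 0 1]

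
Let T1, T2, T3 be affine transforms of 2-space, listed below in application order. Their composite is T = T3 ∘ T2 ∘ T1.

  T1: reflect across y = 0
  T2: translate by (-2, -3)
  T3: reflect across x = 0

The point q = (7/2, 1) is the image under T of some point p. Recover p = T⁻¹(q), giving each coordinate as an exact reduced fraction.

p = (-3/2, -4)

T1 = [1 0 0; 0 -1 0; 0 0 1]
T2·T1 = [1 0 -2; 0 -1 -3; 0 0 1]
T3·…·T1 = [-1 0 2; 0 -1 -3; 0 0 1]
det M = 1; M⁻¹ = [-1 0 2; 0 -1 -3; 0 0 1]
M⁻¹ · (7/2, 1)ᵀ = (-3/2, -4)ᵀ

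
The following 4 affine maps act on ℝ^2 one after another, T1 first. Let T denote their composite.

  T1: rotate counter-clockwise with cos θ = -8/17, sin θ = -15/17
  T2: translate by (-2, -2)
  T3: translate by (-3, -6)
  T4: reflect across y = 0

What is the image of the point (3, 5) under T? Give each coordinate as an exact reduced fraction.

T1 rotate counter-clockwise with cos θ = -8/17, sin θ = -15/17: (3, 5) → (3, -5)
T2 translate by (-2, -2): (3, -5) → (1, -7)
T3 translate by (-3, -6): (1, -7) → (-2, -13)
T4 reflect across y = 0: (-2, -13) → (-2, 13)

T(p) = (-2, 13)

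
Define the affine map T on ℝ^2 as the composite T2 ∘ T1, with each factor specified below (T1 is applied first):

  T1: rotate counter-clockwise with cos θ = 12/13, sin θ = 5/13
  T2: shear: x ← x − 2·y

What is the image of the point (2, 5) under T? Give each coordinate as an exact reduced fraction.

T(p) = (-141/13, 70/13)

T1 rotate counter-clockwise with cos θ = 12/13, sin θ = 5/13: (2, 5) → (-1/13, 70/13)
T2 shear: x ← x − 2·y: (-1/13, 70/13) → (-141/13, 70/13)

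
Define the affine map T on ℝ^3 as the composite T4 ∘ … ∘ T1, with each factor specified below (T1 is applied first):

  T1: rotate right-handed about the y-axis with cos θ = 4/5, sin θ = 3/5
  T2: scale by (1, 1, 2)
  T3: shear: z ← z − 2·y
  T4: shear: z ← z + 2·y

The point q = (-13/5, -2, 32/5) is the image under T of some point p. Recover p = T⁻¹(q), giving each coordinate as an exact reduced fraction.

p = (-4, -2, 1)

T1 = [4/5 0 3/5 0; 0 1 0 0; -3/5 0 4/5 0; 0 0 0 1]
T2·T1 = [4/5 0 3/5 0; 0 1 0 0; -6/5 0 8/5 0; 0 0 0 1]
T3·…·T1 = [4/5 0 3/5 0; 0 1 0 0; -6/5 -2 8/5 0; 0 0 0 1]
T4·…·T1 = [4/5 0 3/5 0; 0 1 0 0; -6/5 0 8/5 0; 0 0 0 1]
det M = 2; M⁻¹ = [4/5 0 -3/10 0; 0 1 0 0; 3/5 0 2/5 0; 0 0 0 1]
M⁻¹ · (-13/5, -2, 32/5)ᵀ = (-4, -2, 1)ᵀ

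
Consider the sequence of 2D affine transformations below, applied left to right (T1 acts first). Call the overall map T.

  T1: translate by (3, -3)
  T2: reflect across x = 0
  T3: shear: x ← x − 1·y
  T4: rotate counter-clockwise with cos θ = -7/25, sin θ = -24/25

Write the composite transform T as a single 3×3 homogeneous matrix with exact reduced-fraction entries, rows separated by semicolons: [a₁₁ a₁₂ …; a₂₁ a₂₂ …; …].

T1 = [1 0 3; 0 1 -3; 0 0 1]
T2·T1 = [-1 0 -3; 0 1 -3; 0 0 1]
T3·…·T1 = [-1 -1 0; 0 1 -3; 0 0 1]
T4·…·T1 = [7/25 31/25 -72/25; 24/25 17/25 21/25; 0 0 1]

T = [7/25 31/25 -72/25; 24/25 17/25 21/25; 0 0 1]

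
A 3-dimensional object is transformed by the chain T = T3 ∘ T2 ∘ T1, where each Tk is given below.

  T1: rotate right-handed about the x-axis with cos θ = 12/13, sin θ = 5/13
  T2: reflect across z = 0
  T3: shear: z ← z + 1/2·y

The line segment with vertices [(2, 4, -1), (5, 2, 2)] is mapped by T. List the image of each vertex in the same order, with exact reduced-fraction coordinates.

image vertices: (2, 53/13, 37/26), (5, 14/13, -27/13)

T1 rotate right-handed about the x-axis with cos θ = 12/13, sin θ = 5/13: (2, 4, -1) → (2, 53/13, 8/13); (5, 2, 2) → (5, 14/13, 34/13)
T2 reflect across z = 0: (2, 53/13, 8/13) → (2, 53/13, -8/13); (5, 14/13, 34/13) → (5, 14/13, -34/13)
T3 shear: z ← z + 1/2·y: (2, 53/13, -8/13) → (2, 53/13, 37/26); (5, 14/13, -34/13) → (5, 14/13, -27/13)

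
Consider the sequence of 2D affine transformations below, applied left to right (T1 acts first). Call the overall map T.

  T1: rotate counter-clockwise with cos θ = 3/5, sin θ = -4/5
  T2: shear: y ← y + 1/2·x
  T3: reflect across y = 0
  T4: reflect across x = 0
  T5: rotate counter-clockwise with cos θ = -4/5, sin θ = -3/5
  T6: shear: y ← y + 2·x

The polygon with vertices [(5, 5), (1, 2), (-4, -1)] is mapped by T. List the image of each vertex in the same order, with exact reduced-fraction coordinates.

T1 rotate counter-clockwise with cos θ = 3/5, sin θ = -4/5: (5, 5) → (7, -1); (1, 2) → (11/5, 2/5); (-4, -1) → (-16/5, 13/5)
T2 shear: y ← y + 1/2·x: (7, -1) → (7, 5/2); (11/5, 2/5) → (11/5, 3/2); (-16/5, 13/5) → (-16/5, 1)
T3 reflect across y = 0: (7, 5/2) → (7, -5/2); (11/5, 3/2) → (11/5, -3/2); (-16/5, 1) → (-16/5, -1)
T4 reflect across x = 0: (7, -5/2) → (-7, -5/2); (11/5, -3/2) → (-11/5, -3/2); (-16/5, -1) → (16/5, -1)
T5 rotate counter-clockwise with cos θ = -4/5, sin θ = -3/5: (-7, -5/2) → (41/10, 31/5); (-11/5, -3/2) → (43/50, 63/25); (16/5, -1) → (-79/25, -28/25)
T6 shear: y ← y + 2·x: (41/10, 31/5) → (41/10, 72/5); (43/50, 63/25) → (43/50, 106/25); (-79/25, -28/25) → (-79/25, -186/25)

image vertices: (41/10, 72/5), (43/50, 106/25), (-79/25, -186/25)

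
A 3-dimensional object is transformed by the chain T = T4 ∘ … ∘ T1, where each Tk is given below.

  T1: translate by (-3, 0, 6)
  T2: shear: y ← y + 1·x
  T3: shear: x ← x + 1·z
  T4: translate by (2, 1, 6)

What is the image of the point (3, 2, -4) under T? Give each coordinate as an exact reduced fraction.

T(p) = (4, 3, 8)

T1 translate by (-3, 0, 6): (3, 2, -4) → (0, 2, 2)
T2 shear: y ← y + 1·x: (0, 2, 2) → (0, 2, 2)
T3 shear: x ← x + 1·z: (0, 2, 2) → (2, 2, 2)
T4 translate by (2, 1, 6): (2, 2, 2) → (4, 3, 8)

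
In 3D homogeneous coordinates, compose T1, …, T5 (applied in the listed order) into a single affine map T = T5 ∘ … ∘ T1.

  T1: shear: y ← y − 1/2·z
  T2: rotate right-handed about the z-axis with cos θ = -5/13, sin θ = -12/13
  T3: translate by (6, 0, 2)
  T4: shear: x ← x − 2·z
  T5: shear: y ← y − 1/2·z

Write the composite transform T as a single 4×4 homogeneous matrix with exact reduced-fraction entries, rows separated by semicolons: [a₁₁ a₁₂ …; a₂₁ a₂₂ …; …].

T = [-5/13 12/13 -32/13 2; -12/13 -5/13 -4/13 -1; 0 0 1 2; 0 0 0 1]

T1 = [1 0 0 0; 0 1 -1/2 0; 0 0 1 0; 0 0 0 1]
T2·T1 = [-5/13 12/13 -6/13 0; -12/13 -5/13 5/26 0; 0 0 1 0; 0 0 0 1]
T3·…·T1 = [-5/13 12/13 -6/13 6; -12/13 -5/13 5/26 0; 0 0 1 2; 0 0 0 1]
T4·…·T1 = [-5/13 12/13 -32/13 2; -12/13 -5/13 5/26 0; 0 0 1 2; 0 0 0 1]
T5·…·T1 = [-5/13 12/13 -32/13 2; -12/13 -5/13 -4/13 -1; 0 0 1 2; 0 0 0 1]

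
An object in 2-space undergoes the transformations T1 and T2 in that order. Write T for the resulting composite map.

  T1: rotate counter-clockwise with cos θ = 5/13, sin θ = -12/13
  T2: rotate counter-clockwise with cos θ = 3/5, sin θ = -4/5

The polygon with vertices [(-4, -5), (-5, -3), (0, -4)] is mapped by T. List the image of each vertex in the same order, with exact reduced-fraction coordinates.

T1 rotate counter-clockwise with cos θ = 5/13, sin θ = -12/13: (-4, -5) → (-80/13, 23/13); (-5, -3) → (-61/13, 45/13); (0, -4) → (-48/13, -20/13)
T2 rotate counter-clockwise with cos θ = 3/5, sin θ = -4/5: (-80/13, 23/13) → (-148/65, 389/65); (-61/13, 45/13) → (-3/65, 379/65); (-48/13, -20/13) → (-224/65, 132/65)

image vertices: (-148/65, 389/65), (-3/65, 379/65), (-224/65, 132/65)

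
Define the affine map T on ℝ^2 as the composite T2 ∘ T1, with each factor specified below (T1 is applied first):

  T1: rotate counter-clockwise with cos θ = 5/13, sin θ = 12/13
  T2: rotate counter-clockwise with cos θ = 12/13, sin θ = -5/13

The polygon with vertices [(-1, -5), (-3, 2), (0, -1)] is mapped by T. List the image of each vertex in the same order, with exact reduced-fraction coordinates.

T1 rotate counter-clockwise with cos θ = 5/13, sin θ = 12/13: (-1, -5) → (55/13, -37/13); (-3, 2) → (-3, -2); (0, -1) → (12/13, -5/13)
T2 rotate counter-clockwise with cos θ = 12/13, sin θ = -5/13: (55/13, -37/13) → (475/169, -719/169); (-3, -2) → (-46/13, -9/13); (12/13, -5/13) → (119/169, -120/169)

image vertices: (475/169, -719/169), (-46/13, -9/13), (119/169, -120/169)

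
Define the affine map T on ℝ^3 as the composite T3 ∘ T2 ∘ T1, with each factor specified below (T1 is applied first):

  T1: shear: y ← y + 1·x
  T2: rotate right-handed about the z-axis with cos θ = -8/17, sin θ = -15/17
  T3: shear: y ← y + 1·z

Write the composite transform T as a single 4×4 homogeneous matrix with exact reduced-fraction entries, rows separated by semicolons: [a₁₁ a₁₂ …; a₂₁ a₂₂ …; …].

T = [7/17 15/17 0 0; -23/17 -8/17 1 0; 0 0 1 0; 0 0 0 1]

T1 = [1 0 0 0; 1 1 0 0; 0 0 1 0; 0 0 0 1]
T2·T1 = [7/17 15/17 0 0; -23/17 -8/17 0 0; 0 0 1 0; 0 0 0 1]
T3·…·T1 = [7/17 15/17 0 0; -23/17 -8/17 1 0; 0 0 1 0; 0 0 0 1]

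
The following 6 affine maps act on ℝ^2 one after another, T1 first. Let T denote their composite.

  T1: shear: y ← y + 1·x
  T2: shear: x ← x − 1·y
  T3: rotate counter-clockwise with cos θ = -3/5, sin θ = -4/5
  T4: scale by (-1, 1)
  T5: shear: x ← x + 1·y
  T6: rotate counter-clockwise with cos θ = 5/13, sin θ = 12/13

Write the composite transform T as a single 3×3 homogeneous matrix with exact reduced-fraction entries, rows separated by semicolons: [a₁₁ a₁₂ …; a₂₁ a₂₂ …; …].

T1 = [1 0 0; 1 1 0; 0 0 1]
T2·T1 = [0 -1 0; 1 1 0; 0 0 1]
T3·…·T1 = [4/5 7/5 0; -3/5 1/5 0; 0 0 1]
T4·…·T1 = [-4/5 -7/5 0; -3/5 1/5 0; 0 0 1]
T5·…·T1 = [-7/5 -6/5 0; -3/5 1/5 0; 0 0 1]
T6·…·T1 = [1/65 -42/65 0; -99/65 -67/65 0; 0 0 1]

T = [1/65 -42/65 0; -99/65 -67/65 0; 0 0 1]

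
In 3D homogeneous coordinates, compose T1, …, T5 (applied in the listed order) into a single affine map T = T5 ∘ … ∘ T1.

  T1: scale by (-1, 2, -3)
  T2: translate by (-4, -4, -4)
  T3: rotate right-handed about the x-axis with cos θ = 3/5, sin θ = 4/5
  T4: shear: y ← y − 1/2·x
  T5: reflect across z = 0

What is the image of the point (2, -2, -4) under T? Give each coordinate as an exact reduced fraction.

T1 scale by (-1, 2, -3): (2, -2, -4) → (-2, -4, 12)
T2 translate by (-4, -4, -4): (-2, -4, 12) → (-6, -8, 8)
T3 rotate right-handed about the x-axis with cos θ = 3/5, sin θ = 4/5: (-6, -8, 8) → (-6, -56/5, -8/5)
T4 shear: y ← y − 1/2·x: (-6, -56/5, -8/5) → (-6, -41/5, -8/5)
T5 reflect across z = 0: (-6, -41/5, -8/5) → (-6, -41/5, 8/5)

T(p) = (-6, -41/5, 8/5)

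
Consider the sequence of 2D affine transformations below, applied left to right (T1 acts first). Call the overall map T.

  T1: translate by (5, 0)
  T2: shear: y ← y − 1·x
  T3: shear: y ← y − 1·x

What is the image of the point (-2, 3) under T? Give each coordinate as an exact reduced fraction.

T1 translate by (5, 0): (-2, 3) → (3, 3)
T2 shear: y ← y − 1·x: (3, 3) → (3, 0)
T3 shear: y ← y − 1·x: (3, 0) → (3, -3)

T(p) = (3, -3)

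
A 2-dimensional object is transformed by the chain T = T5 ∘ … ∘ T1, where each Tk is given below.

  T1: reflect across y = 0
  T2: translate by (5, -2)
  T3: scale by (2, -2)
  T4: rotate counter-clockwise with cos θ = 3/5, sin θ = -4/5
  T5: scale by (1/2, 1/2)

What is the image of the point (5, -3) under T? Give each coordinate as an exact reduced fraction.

T(p) = (26/5, -43/5)

T1 reflect across y = 0: (5, -3) → (5, 3)
T2 translate by (5, -2): (5, 3) → (10, 1)
T3 scale by (2, -2): (10, 1) → (20, -2)
T4 rotate counter-clockwise with cos θ = 3/5, sin θ = -4/5: (20, -2) → (52/5, -86/5)
T5 scale by (1/2, 1/2): (52/5, -86/5) → (26/5, -43/5)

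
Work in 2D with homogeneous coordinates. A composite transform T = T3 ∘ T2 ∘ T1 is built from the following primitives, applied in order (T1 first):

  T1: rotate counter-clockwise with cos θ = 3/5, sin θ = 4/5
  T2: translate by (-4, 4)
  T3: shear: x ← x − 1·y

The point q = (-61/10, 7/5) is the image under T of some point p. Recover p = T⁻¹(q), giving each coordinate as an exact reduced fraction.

T1 = [3/5 -4/5 0; 4/5 3/5 0; 0 0 1]
T2·T1 = [3/5 -4/5 -4; 4/5 3/5 4; 0 0 1]
T3·…·T1 = [-1/5 -7/5 -8; 4/5 3/5 4; 0 0 1]
det M = 1; M⁻¹ = [3/5 7/5 -4/5; -4/5 -1/5 -28/5; 0 0 1]
M⁻¹ · (-61/10, 7/5)ᵀ = (-5/2, -1)ᵀ

p = (-5/2, -1)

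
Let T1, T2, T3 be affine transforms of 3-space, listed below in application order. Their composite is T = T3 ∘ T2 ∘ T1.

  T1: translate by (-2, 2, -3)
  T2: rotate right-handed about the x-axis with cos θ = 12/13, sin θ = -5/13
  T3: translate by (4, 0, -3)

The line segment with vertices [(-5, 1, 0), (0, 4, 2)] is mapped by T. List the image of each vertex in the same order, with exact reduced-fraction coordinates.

T1 translate by (-2, 2, -3): (-5, 1, 0) → (-7, 3, -3); (0, 4, 2) → (-2, 6, -1)
T2 rotate right-handed about the x-axis with cos θ = 12/13, sin θ = -5/13: (-7, 3, -3) → (-7, 21/13, -51/13); (-2, 6, -1) → (-2, 67/13, -42/13)
T3 translate by (4, 0, -3): (-7, 21/13, -51/13) → (-3, 21/13, -90/13); (-2, 67/13, -42/13) → (2, 67/13, -81/13)

image vertices: (-3, 21/13, -90/13), (2, 67/13, -81/13)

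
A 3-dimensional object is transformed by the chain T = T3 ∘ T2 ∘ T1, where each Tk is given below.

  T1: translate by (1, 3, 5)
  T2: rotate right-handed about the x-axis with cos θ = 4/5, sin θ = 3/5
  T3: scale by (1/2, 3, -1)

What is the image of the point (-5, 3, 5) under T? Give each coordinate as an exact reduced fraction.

T1 translate by (1, 3, 5): (-5, 3, 5) → (-4, 6, 10)
T2 rotate right-handed about the x-axis with cos θ = 4/5, sin θ = 3/5: (-4, 6, 10) → (-4, -6/5, 58/5)
T3 scale by (1/2, 3, -1): (-4, -6/5, 58/5) → (-2, -18/5, -58/5)

T(p) = (-2, -18/5, -58/5)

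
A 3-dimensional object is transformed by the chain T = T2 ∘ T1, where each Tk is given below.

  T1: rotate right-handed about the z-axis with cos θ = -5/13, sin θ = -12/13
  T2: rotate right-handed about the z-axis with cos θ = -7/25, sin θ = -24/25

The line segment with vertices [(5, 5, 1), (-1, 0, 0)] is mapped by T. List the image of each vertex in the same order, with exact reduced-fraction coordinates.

T1 rotate right-handed about the z-axis with cos θ = -5/13, sin θ = -12/13: (5, 5, 1) → (35/13, -85/13, 1); (-1, 0, 0) → (5/13, 12/13, 0)
T2 rotate right-handed about the z-axis with cos θ = -7/25, sin θ = -24/25: (35/13, -85/13, 1) → (-457/65, -49/65, 1); (5/13, 12/13, 0) → (253/325, -204/325, 0)

image vertices: (-457/65, -49/65, 1), (253/325, -204/325, 0)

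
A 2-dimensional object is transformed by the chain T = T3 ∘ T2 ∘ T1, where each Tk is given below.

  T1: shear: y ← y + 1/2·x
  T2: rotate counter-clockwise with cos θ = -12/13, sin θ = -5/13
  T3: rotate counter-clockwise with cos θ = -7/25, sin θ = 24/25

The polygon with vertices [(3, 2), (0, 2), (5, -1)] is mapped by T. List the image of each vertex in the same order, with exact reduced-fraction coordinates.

T1 shear: y ← y + 1/2·x: (3, 2) → (3, 7/2); (0, 2) → (0, 2); (5, -1) → (5, 3/2)
T2 rotate counter-clockwise with cos θ = -12/13, sin θ = -5/13: (3, 7/2) → (-37/26, -57/13); (0, 2) → (10/13, -24/13); (5, 3/2) → (-105/26, -43/13)
T3 rotate counter-clockwise with cos θ = -7/25, sin θ = 24/25: (-37/26, -57/13) → (599/130, -9/65); (10/13, -24/13) → (506/325, 408/325); (-105/26, -43/13) → (2799/650, -959/325)

image vertices: (599/130, -9/65), (506/325, 408/325), (2799/650, -959/325)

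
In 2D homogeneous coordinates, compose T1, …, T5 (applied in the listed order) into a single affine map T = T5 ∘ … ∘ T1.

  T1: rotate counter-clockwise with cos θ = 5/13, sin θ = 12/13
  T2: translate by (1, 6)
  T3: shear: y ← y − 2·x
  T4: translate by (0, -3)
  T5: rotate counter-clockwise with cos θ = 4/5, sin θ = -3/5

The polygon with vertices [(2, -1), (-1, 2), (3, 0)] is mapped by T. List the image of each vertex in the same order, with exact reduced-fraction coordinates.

image vertices: (8/5, -153/65), (11/5, 324/65), (13/5, -8/65)

T1 rotate counter-clockwise with cos θ = 5/13, sin θ = 12/13: (2, -1) → (22/13, 19/13); (-1, 2) → (-29/13, -2/13); (3, 0) → (15/13, 36/13)
T2 translate by (1, 6): (22/13, 19/13) → (35/13, 97/13); (-29/13, -2/13) → (-16/13, 76/13); (15/13, 36/13) → (28/13, 114/13)
T3 shear: y ← y − 2·x: (35/13, 97/13) → (35/13, 27/13); (-16/13, 76/13) → (-16/13, 108/13); (28/13, 114/13) → (28/13, 58/13)
T4 translate by (0, -3): (35/13, 27/13) → (35/13, -12/13); (-16/13, 108/13) → (-16/13, 69/13); (28/13, 58/13) → (28/13, 19/13)
T5 rotate counter-clockwise with cos θ = 4/5, sin θ = -3/5: (35/13, -12/13) → (8/5, -153/65); (-16/13, 69/13) → (11/5, 324/65); (28/13, 19/13) → (13/5, -8/65)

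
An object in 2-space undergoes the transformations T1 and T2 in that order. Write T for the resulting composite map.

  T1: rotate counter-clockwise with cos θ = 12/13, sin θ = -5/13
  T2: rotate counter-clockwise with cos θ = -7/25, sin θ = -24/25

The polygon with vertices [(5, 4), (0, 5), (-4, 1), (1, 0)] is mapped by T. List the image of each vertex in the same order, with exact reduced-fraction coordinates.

image vertices: (-8/325, -2081/325), (253/65, -204/65), (1069/325, 808/325), (-204/325, -253/325)

T1 rotate counter-clockwise with cos θ = 12/13, sin θ = -5/13: (5, 4) → (80/13, 23/13); (0, 5) → (25/13, 60/13); (-4, 1) → (-43/13, 32/13); (1, 0) → (12/13, -5/13)
T2 rotate counter-clockwise with cos θ = -7/25, sin θ = -24/25: (80/13, 23/13) → (-8/325, -2081/325); (25/13, 60/13) → (253/65, -204/65); (-43/13, 32/13) → (1069/325, 808/325); (12/13, -5/13) → (-204/325, -253/325)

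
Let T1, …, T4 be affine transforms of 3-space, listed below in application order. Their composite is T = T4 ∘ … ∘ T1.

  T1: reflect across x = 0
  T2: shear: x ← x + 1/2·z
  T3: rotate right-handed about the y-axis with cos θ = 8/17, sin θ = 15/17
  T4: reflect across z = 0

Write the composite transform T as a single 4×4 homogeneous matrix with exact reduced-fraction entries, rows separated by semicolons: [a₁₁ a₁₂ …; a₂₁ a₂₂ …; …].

T1 = [-1 0 0 0; 0 1 0 0; 0 0 1 0; 0 0 0 1]
T2·T1 = [-1 0 1/2 0; 0 1 0 0; 0 0 1 0; 0 0 0 1]
T3·…·T1 = [-8/17 0 19/17 0; 0 1 0 0; 15/17 0 1/34 0; 0 0 0 1]
T4·…·T1 = [-8/17 0 19/17 0; 0 1 0 0; -15/17 0 -1/34 0; 0 0 0 1]

T = [-8/17 0 19/17 0; 0 1 0 0; -15/17 0 -1/34 0; 0 0 0 1]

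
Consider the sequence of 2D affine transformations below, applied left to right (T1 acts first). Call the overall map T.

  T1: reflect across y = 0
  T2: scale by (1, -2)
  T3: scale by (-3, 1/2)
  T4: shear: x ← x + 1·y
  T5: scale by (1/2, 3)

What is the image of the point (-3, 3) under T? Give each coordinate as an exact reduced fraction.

T1 reflect across y = 0: (-3, 3) → (-3, -3)
T2 scale by (1, -2): (-3, -3) → (-3, 6)
T3 scale by (-3, 1/2): (-3, 6) → (9, 3)
T4 shear: x ← x + 1·y: (9, 3) → (12, 3)
T5 scale by (1/2, 3): (12, 3) → (6, 9)

T(p) = (6, 9)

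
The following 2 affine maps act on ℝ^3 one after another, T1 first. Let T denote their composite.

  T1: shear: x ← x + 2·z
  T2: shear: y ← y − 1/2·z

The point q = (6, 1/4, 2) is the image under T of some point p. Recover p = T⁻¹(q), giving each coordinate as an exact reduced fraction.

p = (2, 5/4, 2)

T1 = [1 0 2 0; 0 1 0 0; 0 0 1 0; 0 0 0 1]
T2·T1 = [1 0 2 0; 0 1 -1/2 0; 0 0 1 0; 0 0 0 1]
det M = 1; M⁻¹ = [1 0 -2 0; 0 1 1/2 0; 0 0 1 0; 0 0 0 1]
M⁻¹ · (6, 1/4, 2)ᵀ = (2, 5/4, 2)ᵀ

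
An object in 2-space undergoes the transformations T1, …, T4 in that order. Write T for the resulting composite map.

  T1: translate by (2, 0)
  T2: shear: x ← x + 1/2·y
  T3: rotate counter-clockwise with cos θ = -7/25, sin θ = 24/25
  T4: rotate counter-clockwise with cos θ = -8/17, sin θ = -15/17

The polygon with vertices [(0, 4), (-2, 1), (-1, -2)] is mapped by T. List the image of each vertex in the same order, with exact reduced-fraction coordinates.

image vertices: (2012/425, 1316/425), (59/85, 149/170), (-174/425, -832/425)

T1 translate by (2, 0): (0, 4) → (2, 4); (-2, 1) → (0, 1); (-1, -2) → (1, -2)
T2 shear: x ← x + 1/2·y: (2, 4) → (4, 4); (0, 1) → (1/2, 1); (1, -2) → (0, -2)
T3 rotate counter-clockwise with cos θ = -7/25, sin θ = 24/25: (4, 4) → (-124/25, 68/25); (1/2, 1) → (-11/10, 1/5); (0, -2) → (48/25, 14/25)
T4 rotate counter-clockwise with cos θ = -8/17, sin θ = -15/17: (-124/25, 68/25) → (2012/425, 1316/425); (-11/10, 1/5) → (59/85, 149/170); (48/25, 14/25) → (-174/425, -832/425)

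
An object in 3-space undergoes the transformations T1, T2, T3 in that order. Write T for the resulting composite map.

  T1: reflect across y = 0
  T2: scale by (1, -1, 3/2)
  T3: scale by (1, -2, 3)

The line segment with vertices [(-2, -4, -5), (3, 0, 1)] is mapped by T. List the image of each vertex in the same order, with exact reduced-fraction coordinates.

image vertices: (-2, 8, -45/2), (3, 0, 9/2)

T1 reflect across y = 0: (-2, -4, -5) → (-2, 4, -5); (3, 0, 1) → (3, 0, 1)
T2 scale by (1, -1, 3/2): (-2, 4, -5) → (-2, -4, -15/2); (3, 0, 1) → (3, 0, 3/2)
T3 scale by (1, -2, 3): (-2, -4, -15/2) → (-2, 8, -45/2); (3, 0, 3/2) → (3, 0, 9/2)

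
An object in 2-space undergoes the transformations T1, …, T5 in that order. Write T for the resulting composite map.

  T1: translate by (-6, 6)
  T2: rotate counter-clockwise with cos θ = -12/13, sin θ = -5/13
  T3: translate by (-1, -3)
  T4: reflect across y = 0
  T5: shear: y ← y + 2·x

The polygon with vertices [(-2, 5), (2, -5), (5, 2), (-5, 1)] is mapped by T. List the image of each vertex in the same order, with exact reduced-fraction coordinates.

image vertices: (138/13, 407/13), (40/13, 111/13), (3, 16), (154/13, 376/13)

T1 translate by (-6, 6): (-2, 5) → (-8, 11); (2, -5) → (-4, 1); (5, 2) → (-1, 8); (-5, 1) → (-11, 7)
T2 rotate counter-clockwise with cos θ = -12/13, sin θ = -5/13: (-8, 11) → (151/13, -92/13); (-4, 1) → (53/13, 8/13); (-1, 8) → (4, -7); (-11, 7) → (167/13, -29/13)
T3 translate by (-1, -3): (151/13, -92/13) → (138/13, -131/13); (53/13, 8/13) → (40/13, -31/13); (4, -7) → (3, -10); (167/13, -29/13) → (154/13, -68/13)
T4 reflect across y = 0: (138/13, -131/13) → (138/13, 131/13); (40/13, -31/13) → (40/13, 31/13); (3, -10) → (3, 10); (154/13, -68/13) → (154/13, 68/13)
T5 shear: y ← y + 2·x: (138/13, 131/13) → (138/13, 407/13); (40/13, 31/13) → (40/13, 111/13); (3, 10) → (3, 16); (154/13, 68/13) → (154/13, 376/13)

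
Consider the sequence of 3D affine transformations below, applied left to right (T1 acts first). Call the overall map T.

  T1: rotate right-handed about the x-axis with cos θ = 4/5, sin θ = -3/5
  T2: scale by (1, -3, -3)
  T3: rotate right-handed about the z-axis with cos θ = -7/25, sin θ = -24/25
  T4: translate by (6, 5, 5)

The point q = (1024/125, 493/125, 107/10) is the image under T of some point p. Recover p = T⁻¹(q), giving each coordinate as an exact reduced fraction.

T1 = [1 0 0 0; 0 4/5 3/5 0; 0 -3/5 4/5 0; 0 0 0 1]
T2·T1 = [1 0 0 0; 0 -12/5 -9/5 0; 0 9/5 -12/5 0; 0 0 0 1]
T3·…·T1 = [-7/25 -288/125 -216/125 0; -24/25 84/125 63/125 0; 0 9/5 -12/5 0; 0 0 0 1]
T4·…·T1 = [-7/25 -288/125 -216/125 6; -24/25 84/125 63/125 5; 0 9/5 -12/5 5; 0 0 0 1]
det M = 9; M⁻¹ = [-7/25 -24/25 0 162/25; -32/125 28/375 1/5 61/375; -24/125 7/125 -4/15 827/375; 0 0 0 1]
M⁻¹ · (1024/125, 493/125, 107/10)ᵀ = (2/5, 1/2, -2)ᵀ

p = (2/5, 1/2, -2)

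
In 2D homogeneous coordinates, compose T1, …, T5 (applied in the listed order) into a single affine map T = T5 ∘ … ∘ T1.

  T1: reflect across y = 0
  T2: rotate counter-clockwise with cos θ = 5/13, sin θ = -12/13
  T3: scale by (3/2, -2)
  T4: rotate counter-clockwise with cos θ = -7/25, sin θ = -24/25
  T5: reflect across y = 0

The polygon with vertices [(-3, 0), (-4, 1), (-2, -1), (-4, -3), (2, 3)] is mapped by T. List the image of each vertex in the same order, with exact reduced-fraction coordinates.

image vertices: (-3141/650, -1044/325), (-1728/325, -1754/325), (-1413/325, -334/325), (-3192/325, -306/325), (33/5, -6/5)

T1 reflect across y = 0: (-3, 0) → (-3, 0); (-4, 1) → (-4, -1); (-2, -1) → (-2, 1); (-4, -3) → (-4, 3); (2, 3) → (2, -3)
T2 rotate counter-clockwise with cos θ = 5/13, sin θ = -12/13: (-3, 0) → (-15/13, 36/13); (-4, -1) → (-32/13, 43/13); (-2, 1) → (2/13, 29/13); (-4, 3) → (16/13, 63/13); (2, -3) → (-2, -3)
T3 scale by (3/2, -2): (-15/13, 36/13) → (-45/26, -72/13); (-32/13, 43/13) → (-48/13, -86/13); (2/13, 29/13) → (3/13, -58/13); (16/13, 63/13) → (24/13, -126/13); (-2, -3) → (-3, 6)
T4 rotate counter-clockwise with cos θ = -7/25, sin θ = -24/25: (-45/26, -72/13) → (-3141/650, 1044/325); (-48/13, -86/13) → (-1728/325, 1754/325); (3/13, -58/13) → (-1413/325, 334/325); (24/13, -126/13) → (-3192/325, 306/325); (-3, 6) → (33/5, 6/5)
T5 reflect across y = 0: (-3141/650, 1044/325) → (-3141/650, -1044/325); (-1728/325, 1754/325) → (-1728/325, -1754/325); (-1413/325, 334/325) → (-1413/325, -334/325); (-3192/325, 306/325) → (-3192/325, -306/325); (33/5, 6/5) → (33/5, -6/5)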